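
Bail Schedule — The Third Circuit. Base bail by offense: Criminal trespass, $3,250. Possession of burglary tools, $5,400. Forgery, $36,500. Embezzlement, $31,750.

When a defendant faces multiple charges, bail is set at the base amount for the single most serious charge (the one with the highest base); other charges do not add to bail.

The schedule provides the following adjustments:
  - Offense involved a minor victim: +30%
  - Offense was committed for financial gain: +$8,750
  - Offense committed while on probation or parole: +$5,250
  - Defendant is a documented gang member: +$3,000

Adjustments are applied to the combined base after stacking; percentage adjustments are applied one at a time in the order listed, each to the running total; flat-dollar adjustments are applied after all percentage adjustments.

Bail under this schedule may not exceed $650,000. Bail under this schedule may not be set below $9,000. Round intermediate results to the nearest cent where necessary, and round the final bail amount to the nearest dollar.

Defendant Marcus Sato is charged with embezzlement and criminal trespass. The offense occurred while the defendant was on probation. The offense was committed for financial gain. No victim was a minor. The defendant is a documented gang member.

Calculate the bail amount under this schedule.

Base amounts from the schedule: embezzlement $31,750; criminal trespass $3,250.
Stacking rule: use the highest base only. Highest is embezzlement at $31,750. Combined base = $31,750.
Offense was committed for financial gain (+$8,750 flat): $31,750 + $8,750 = $40,500.
Offense committed while on probation or parole (+$5,250 flat): $40,500 + $5,250 = $45,750.
Defendant is a documented gang member (+$3,000 flat): $45,750 + $3,000 = $48,750.
$48,750 is within the $650,000 maximum.
$48,750 is at or above the $9,000 minimum.

$48,750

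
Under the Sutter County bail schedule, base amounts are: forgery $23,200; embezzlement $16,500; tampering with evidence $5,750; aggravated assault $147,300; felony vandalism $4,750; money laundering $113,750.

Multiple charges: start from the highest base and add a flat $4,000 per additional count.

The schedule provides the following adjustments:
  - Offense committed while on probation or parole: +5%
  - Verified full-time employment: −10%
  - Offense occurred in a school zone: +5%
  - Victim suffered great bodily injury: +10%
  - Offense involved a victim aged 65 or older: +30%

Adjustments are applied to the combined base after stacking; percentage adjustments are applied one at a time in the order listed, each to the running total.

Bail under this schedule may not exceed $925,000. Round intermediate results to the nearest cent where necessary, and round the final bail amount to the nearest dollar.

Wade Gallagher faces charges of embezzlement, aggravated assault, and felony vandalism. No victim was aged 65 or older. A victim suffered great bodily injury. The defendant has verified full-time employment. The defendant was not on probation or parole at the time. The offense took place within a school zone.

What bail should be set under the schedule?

$161,434

Base amounts from the schedule: embezzlement $16,500; aggravated assault $147,300; felony vandalism $4,750.
Stacking rule: highest base plus $4,000 per additional charge. Highest is aggravated assault at $147,300; 2 additional charges → +$8,000. Combined base = $155,300.
Verified full-time employment (−10%): $155,300 × 0.9 = $139,770.
Offense occurred in a school zone (+5%): $139,770 × 1.05 = $146,758.50.
Victim suffered great bodily injury (+10%): $146,758.50 × 1.1 = $161,434.35.
$161,434.35 is within the $925,000 maximum.
Rounded to the nearest dollar: $161,434.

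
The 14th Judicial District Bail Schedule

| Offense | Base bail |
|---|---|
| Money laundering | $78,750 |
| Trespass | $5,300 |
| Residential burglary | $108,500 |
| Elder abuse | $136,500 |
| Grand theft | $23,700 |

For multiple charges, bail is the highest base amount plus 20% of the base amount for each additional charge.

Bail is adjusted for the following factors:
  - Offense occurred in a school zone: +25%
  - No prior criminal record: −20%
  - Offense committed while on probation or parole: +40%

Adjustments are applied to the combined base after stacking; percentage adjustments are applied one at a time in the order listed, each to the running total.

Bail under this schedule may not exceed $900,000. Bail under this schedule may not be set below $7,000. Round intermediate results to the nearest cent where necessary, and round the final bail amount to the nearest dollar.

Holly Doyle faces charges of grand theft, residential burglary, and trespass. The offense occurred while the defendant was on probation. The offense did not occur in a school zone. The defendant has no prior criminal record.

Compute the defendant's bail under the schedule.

$128,016

Base amounts from the schedule: grand theft $23,700; residential burglary $108,500; trespass $5,300.
Stacking rule: highest base plus 20% of each additional charge. Highest is residential burglary at $108,500. Additional: $23,700 × 20% = $4,740; $5,300 × 20% = $1,060. Combined base = $108,500 + $5,800 = $114,300.
No prior criminal record (−20%): $114,300 × 0.8 = $91,440.
Offense committed while on probation or parole (+40%): $91,440 × 1.4 = $128,016.
$128,016 is within the $900,000 maximum.
$128,016 is at or above the $7,000 minimum.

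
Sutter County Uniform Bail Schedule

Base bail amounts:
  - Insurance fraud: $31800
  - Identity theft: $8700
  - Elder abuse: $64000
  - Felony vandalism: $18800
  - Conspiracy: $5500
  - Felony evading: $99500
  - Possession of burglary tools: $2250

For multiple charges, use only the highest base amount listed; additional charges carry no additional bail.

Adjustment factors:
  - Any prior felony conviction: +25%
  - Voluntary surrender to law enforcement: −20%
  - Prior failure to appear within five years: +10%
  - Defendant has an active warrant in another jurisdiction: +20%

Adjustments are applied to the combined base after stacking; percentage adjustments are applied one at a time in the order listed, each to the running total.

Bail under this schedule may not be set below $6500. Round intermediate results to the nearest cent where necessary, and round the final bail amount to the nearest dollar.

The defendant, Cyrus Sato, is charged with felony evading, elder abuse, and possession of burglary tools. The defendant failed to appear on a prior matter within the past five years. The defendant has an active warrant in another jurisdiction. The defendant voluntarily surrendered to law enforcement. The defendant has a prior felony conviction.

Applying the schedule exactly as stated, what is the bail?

$131340

Base amounts from the schedule: felony evading $99500; elder abuse $64000; possession of burglary tools $2250.
Stacking rule: use the highest base only. Highest is felony evading at $99500. Combined base = $99500.
Any prior felony conviction (+25%): $99500 × 1.25 = $124375.
Voluntary surrender to law enforcement (−20%): $124375 × 0.8 = $99500.
Prior failure to appear within five years (+10%): $99500 × 1.1 = $109450.
Defendant has an active warrant in another jurisdiction (+20%): $109450 × 1.2 = $131340.
$131340 is at or above the $6500 minimum.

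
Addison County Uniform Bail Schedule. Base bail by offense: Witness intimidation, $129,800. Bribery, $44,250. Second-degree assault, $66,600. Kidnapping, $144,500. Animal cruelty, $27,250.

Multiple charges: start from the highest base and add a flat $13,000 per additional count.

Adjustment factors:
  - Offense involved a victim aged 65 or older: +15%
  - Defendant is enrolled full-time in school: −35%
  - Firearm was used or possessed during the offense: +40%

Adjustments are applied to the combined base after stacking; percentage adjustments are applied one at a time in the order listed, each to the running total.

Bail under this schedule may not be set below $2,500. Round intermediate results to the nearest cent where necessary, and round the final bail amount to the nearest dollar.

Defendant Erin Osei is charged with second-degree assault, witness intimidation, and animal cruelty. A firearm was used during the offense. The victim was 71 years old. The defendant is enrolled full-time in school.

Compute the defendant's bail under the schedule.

$163,045

Base amounts from the schedule: second-degree assault $66,600; witness intimidation $129,800; animal cruelty $27,250.
Stacking rule: highest base plus $13,000 per additional charge. Highest is witness intimidation at $129,800; 2 additional charges → +$26,000. Combined base = $155,800.
Offense involved a victim aged 65 or older (+15%): $155,800 × 1.15 = $179,170.
Defendant is enrolled full-time in school (−35%): $179,170 × 0.65 = $116,460.50.
Firearm was used or possessed during the offense (+40%): $116,460.50 × 1.4 = $163,044.70.
$163,044.70 is at or above the $2,500 minimum.
Rounded to the nearest dollar: $163,045.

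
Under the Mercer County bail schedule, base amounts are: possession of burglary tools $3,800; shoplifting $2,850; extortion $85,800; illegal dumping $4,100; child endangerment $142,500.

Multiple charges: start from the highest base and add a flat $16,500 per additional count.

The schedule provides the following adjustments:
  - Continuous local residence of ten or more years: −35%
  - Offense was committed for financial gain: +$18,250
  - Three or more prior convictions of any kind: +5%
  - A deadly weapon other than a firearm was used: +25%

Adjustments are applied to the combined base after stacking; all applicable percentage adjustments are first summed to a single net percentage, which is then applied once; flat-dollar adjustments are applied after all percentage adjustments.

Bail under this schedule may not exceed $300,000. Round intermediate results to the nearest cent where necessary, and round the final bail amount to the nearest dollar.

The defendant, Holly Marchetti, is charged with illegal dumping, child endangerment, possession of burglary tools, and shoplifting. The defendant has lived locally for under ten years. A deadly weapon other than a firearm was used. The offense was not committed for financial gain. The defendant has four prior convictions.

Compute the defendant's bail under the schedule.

$249,600

Base amounts from the schedule: illegal dumping $4,100; child endangerment $142,500; possession of burglary tools $3,800; shoplifting $2,850.
Stacking rule: highest base plus $16,500 per additional charge. Highest is child endangerment at $142,500; 3 additional charges → +$49,500. Combined base = $192,000.
Net percentage adjustment: +5% +25% = +30%. $192,000 × 1.3 = $249,600.
$249,600 is within the $300,000 maximum.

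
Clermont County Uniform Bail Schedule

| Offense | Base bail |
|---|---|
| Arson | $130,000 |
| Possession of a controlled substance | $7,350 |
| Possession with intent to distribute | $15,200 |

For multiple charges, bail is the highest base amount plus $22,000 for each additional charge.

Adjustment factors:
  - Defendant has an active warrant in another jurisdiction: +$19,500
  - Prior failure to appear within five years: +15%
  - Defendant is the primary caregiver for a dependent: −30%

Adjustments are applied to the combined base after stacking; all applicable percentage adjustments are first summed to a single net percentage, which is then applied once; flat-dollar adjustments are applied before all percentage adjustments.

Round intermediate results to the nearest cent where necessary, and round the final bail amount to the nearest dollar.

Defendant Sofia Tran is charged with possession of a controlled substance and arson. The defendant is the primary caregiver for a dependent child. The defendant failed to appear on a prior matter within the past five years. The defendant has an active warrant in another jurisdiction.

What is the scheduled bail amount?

$145,775

Base amounts from the schedule: possession of a controlled substance $7,350; arson $130,000.
Stacking rule: highest base plus $22,000 per additional charge. Highest is arson at $130,000; 1 additional charge → +$22,000. Combined base = $152,000.
Defendant has an active warrant in another jurisdiction (+$19,500 flat): $152,000 + $19,500 = $171,500.
Net percentage adjustment: +15% −30% = −15%. $171,500 × 0.85 = $145,775.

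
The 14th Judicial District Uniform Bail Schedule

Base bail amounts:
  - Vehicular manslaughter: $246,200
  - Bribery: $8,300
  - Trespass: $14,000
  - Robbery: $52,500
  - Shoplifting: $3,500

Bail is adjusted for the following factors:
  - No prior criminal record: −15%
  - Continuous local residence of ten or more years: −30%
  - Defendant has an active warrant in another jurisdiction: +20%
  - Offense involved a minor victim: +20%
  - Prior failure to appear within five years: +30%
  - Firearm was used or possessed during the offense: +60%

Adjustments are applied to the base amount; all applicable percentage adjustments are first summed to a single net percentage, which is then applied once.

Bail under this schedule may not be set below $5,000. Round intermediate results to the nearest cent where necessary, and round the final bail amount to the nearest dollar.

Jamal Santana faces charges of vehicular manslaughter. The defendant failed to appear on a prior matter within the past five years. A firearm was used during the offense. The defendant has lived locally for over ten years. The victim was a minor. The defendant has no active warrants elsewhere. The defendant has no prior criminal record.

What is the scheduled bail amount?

$406,230

Base amounts from the schedule: vehicular manslaughter $246,200.
Single charge. Combined base = $246,200.
Net percentage adjustment: −15% −30% +20% +30% +60% = +65%. $246,200 × 1.65 = $406,230.
$406,230 is at or above the $5,000 minimum.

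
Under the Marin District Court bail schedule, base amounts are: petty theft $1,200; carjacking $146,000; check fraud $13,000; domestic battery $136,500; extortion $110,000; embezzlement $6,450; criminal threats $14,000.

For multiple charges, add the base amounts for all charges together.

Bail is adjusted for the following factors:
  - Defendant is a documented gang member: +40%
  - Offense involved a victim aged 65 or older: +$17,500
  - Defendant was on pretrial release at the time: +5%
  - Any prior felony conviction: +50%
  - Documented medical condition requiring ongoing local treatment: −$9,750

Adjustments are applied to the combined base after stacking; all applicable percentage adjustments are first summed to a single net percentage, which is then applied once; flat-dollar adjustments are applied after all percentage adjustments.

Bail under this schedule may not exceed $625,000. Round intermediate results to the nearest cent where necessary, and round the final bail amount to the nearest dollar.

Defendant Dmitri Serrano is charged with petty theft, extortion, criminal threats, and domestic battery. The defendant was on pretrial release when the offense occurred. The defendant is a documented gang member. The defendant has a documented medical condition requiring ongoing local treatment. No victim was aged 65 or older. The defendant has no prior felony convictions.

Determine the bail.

$369,715

Base amounts from the schedule: petty theft $1,200; extortion $110,000; criminal threats $14,000; domestic battery $136,500.
Stacking rule: sum of all bases. $1,200 + $110,000 + $14,000 + $136,500 = $261,700.
Net percentage adjustment: +40% +5% = +45%. $261,700 × 1.45 = $379,465.
Documented medical condition requiring ongoing local treatment (−$9,750 flat): $379,465 − $9,750 = $369,715.
$369,715 is within the $625,000 maximum.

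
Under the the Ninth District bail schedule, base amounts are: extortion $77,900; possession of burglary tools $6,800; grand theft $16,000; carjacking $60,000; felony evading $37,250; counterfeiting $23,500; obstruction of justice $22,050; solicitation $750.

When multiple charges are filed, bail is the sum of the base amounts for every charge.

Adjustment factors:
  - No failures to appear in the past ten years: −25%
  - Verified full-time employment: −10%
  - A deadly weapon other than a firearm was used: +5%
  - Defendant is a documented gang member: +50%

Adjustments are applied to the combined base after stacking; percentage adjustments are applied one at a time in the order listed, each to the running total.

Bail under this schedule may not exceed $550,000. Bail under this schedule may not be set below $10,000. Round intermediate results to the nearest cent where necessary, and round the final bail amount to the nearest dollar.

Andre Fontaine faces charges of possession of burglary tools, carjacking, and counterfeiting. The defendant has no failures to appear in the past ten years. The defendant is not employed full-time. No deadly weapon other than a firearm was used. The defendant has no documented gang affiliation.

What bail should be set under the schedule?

Base amounts from the schedule: possession of burglary tools $6,800; carjacking $60,000; counterfeiting $23,500.
Stacking rule: sum of all bases. $6,800 + $60,000 + $23,500 = $90,300.
No failures to appear in the past ten years (−25%): $90,300 × 0.75 = $67,725.
$67,725 is within the $550,000 maximum.
$67,725 is at or above the $10,000 minimum.

$67,725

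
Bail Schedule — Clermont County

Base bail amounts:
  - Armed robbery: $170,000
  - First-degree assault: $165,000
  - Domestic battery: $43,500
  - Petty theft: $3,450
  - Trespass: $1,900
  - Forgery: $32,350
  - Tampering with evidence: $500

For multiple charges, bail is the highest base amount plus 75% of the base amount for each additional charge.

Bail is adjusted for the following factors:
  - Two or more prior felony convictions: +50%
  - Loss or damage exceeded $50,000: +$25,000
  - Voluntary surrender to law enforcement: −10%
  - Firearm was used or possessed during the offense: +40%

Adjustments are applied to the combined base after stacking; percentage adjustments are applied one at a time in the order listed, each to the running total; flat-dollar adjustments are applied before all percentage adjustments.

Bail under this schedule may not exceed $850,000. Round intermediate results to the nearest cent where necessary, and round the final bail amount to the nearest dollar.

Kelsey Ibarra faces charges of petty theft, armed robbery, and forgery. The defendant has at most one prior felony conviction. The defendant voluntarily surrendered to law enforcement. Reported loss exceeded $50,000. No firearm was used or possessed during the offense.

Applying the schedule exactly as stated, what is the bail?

$199,665

Base amounts from the schedule: petty theft $3,450; armed robbery $170,000; forgery $32,350.
Stacking rule: highest base plus 75% of each additional charge. Highest is armed robbery at $170,000. Additional: $3,450 × 75% = $2,587.50; $32,350 × 75% = $24,262.50. Combined base = $170,000 + $26,850 = $196,850.
Loss or damage exceeded $50,000 (+$25,000 flat): $196,850 + $25,000 = $221,850.
Voluntary surrender to law enforcement (−10%): $221,850 × 0.9 = $199,665.
$199,665 is within the $850,000 maximum.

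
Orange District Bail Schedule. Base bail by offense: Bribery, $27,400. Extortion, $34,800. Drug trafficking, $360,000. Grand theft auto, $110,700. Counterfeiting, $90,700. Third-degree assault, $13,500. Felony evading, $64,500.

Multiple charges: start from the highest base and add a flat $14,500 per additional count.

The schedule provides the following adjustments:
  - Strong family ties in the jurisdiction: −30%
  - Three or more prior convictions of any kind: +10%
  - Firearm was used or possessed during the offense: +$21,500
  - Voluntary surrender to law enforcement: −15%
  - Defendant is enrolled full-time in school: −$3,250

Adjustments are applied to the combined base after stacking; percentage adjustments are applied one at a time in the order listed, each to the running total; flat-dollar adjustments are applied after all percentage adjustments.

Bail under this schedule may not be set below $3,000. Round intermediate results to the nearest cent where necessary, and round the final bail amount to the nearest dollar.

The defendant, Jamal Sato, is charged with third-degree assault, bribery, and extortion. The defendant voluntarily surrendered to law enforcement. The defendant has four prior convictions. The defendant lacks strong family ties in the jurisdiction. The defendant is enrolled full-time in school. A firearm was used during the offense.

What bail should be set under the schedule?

$77,903

Base amounts from the schedule: third-degree assault $13,500; bribery $27,400; extortion $34,800.
Stacking rule: highest base plus $14,500 per additional charge. Highest is extortion at $34,800; 2 additional charges → +$29,000. Combined base = $63,800.
Three or more prior convictions of any kind (+10%): $63,800 × 1.1 = $70,180.
Voluntary surrender to law enforcement (−15%): $70,180 × 0.85 = $59,653.
Firearm was used or possessed during the offense (+$21,500 flat): $59,653 + $21,500 = $81,153.
Defendant is enrolled full-time in school (−$3,250 flat): $81,153 − $3,250 = $77,903.
$77,903 is at or above the $3,000 minimum.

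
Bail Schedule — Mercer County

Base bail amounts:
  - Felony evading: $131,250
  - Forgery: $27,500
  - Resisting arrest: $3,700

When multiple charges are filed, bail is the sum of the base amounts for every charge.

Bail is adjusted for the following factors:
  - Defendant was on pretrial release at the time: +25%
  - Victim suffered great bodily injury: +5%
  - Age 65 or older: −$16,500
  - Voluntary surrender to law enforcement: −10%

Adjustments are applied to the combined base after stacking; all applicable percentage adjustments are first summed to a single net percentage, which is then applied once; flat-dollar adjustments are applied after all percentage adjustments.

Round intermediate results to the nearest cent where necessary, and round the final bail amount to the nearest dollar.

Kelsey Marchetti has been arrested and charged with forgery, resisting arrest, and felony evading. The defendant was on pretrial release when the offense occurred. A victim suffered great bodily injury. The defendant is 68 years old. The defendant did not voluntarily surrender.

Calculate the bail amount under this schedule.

Base amounts from the schedule: forgery $27,500; resisting arrest $3,700; felony evading $131,250.
Stacking rule: sum of all bases. $27,500 + $3,700 + $131,250 = $162,450.
Net percentage adjustment: +25% +5% = +30%. $162,450 × 1.3 = $211,185.
Age 65 or older (−$16,500 flat): $211,185 − $16,500 = $194,685.

$194,685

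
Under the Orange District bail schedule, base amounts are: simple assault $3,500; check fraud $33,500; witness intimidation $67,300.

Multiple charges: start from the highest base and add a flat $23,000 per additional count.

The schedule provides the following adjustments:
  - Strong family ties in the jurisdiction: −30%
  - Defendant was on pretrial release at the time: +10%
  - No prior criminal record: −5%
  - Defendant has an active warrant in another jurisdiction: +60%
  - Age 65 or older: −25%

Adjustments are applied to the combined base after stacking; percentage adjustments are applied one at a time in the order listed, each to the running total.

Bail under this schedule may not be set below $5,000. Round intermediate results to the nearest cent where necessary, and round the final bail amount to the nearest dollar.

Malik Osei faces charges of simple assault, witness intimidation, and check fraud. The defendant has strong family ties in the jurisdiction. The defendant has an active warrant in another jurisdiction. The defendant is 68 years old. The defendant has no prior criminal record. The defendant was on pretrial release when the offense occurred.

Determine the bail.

Base amounts from the schedule: simple assault $3,500; witness intimidation $67,300; check fraud $33,500.
Stacking rule: highest base plus $23,000 per additional charge. Highest is witness intimidation at $67,300; 2 additional charges → +$46,000. Combined base = $113,300.
Strong family ties in the jurisdiction (−30%): $113,300 × 0.7 = $79,310.
Defendant was on pretrial release at the time (+10%): $79,310 × 1.1 = $87,241.
No prior criminal record (−5%): $87,241 × 0.95 = $82,878.95.
Defendant has an active warrant in another jurisdiction (+60%): $82,878.95 × 1.6 = $132,606.32.
Age 65 or older (−25%): $132,606.32 × 0.75 = $99,454.74.
$99,454.74 is at or above the $5,000 minimum.
Rounded to the nearest dollar: $99,455.

$99,455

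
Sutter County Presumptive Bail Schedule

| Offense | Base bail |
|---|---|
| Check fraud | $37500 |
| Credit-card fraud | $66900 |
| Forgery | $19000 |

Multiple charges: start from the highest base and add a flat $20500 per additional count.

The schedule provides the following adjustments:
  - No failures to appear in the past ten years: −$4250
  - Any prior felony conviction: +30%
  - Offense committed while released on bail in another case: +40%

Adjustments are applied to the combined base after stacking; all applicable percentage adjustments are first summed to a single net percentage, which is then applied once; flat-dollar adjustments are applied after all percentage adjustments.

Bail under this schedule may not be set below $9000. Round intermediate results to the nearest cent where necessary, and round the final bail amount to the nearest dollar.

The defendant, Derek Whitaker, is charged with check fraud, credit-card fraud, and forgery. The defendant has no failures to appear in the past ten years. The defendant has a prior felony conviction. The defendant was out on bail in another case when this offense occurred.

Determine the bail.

Base amounts from the schedule: check fraud $37500; credit-card fraud $66900; forgery $19000.
Stacking rule: highest base plus $20500 per additional charge. Highest is credit-card fraud at $66900; 2 additional charges → +$41000. Combined base = $107900.
Net percentage adjustment: +30% +40% = +70%. $107900 × 1.7 = $183430.
No failures to appear in the past ten years (−$4250 flat): $183430 − $4250 = $179180.
$179180 is at or above the $9000 minimum.

$179180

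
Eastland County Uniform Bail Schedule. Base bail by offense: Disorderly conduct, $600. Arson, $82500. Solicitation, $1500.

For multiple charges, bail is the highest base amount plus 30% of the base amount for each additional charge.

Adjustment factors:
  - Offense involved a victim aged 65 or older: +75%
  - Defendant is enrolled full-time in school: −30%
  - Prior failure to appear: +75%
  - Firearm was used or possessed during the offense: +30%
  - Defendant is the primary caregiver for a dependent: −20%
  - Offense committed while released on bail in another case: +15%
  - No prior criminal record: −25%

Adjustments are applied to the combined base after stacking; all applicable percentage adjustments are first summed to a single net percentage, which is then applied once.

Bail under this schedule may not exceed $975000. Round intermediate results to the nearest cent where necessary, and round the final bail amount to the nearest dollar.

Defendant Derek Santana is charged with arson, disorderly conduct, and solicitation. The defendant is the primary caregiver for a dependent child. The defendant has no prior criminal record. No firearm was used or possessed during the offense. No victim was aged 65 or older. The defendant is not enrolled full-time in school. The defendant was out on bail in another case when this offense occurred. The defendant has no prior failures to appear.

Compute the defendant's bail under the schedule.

Base amounts from the schedule: arson $82500; disorderly conduct $600; solicitation $1500.
Stacking rule: highest base plus 30% of each additional charge. Highest is arson at $82500. Additional: $600 × 30% = $180; $1500 × 30% = $450. Combined base = $82500 + $630 = $83130.
Net percentage adjustment: −20% +15% −25% = −30%. $83130 × 0.7 = $58191.
$58191 is within the $975000 maximum.

$58191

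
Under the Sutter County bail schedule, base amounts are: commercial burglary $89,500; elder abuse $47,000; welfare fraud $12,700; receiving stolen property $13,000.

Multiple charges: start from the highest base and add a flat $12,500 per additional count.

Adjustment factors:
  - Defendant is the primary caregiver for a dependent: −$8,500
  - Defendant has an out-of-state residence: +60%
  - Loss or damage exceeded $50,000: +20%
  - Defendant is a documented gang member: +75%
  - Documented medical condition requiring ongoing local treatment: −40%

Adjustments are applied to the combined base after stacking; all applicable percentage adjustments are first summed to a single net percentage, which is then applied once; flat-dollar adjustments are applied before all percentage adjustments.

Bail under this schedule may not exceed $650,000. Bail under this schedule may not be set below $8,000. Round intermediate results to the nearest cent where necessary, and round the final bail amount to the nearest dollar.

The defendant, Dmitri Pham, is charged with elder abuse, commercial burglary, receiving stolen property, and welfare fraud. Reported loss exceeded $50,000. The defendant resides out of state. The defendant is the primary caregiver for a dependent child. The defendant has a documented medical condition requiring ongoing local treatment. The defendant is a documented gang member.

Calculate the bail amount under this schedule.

$254,775

Base amounts from the schedule: elder abuse $47,000; commercial burglary $89,500; receiving stolen property $13,000; welfare fraud $12,700.
Stacking rule: highest base plus $12,500 per additional charge. Highest is commercial burglary at $89,500; 3 additional charges → +$37,500. Combined base = $127,000.
Defendant is the primary caregiver for a dependent (−$8,500 flat): $127,000 − $8,500 = $118,500.
Net percentage adjustment: +60% +20% +75% −40% = +115%. $118,500 × 2.15 = $254,775.
$254,775 is within the $650,000 maximum.
$254,775 is at or above the $8,000 minimum.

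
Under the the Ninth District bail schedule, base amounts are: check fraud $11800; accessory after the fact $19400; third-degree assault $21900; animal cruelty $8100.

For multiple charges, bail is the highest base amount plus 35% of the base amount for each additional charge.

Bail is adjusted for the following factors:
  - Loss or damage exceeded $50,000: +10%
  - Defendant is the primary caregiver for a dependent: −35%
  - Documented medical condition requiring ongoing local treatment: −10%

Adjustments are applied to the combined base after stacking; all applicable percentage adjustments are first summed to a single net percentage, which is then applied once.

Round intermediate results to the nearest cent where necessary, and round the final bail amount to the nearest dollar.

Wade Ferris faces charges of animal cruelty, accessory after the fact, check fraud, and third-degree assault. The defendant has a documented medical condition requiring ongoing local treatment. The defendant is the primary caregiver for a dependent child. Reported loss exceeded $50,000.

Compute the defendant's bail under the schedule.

Base amounts from the schedule: animal cruelty $8100; accessory after the fact $19400; check fraud $11800; third-degree assault $21900.
Stacking rule: highest base plus 35% of each additional charge. Highest is third-degree assault at $21900. Additional: $8100 × 35% = $2835; $19400 × 35% = $6790; $11800 × 35% = $4130. Combined base = $21900 + $13755 = $35655.
Net percentage adjustment: +10% −35% −10% = −35%. $35655 × 0.65 = $23175.75.
Rounded to the nearest dollar: $23176.

$23176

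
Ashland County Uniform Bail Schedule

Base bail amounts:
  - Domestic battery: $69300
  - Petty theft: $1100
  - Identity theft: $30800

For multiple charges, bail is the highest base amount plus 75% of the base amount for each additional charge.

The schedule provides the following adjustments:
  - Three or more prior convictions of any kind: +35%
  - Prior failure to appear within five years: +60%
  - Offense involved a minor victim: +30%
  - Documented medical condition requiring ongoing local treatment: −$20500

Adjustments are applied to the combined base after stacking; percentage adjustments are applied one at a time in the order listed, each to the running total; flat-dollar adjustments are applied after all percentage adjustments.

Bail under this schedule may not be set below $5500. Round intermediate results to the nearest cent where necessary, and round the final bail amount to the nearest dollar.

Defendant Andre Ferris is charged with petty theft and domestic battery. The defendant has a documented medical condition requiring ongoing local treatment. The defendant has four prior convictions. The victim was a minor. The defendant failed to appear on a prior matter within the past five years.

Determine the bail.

Base amounts from the schedule: petty theft $1100; domestic battery $69300.
Stacking rule: highest base plus 75% of each additional charge. Highest is domestic battery at $69300. Additional: $1100 × 75% = $825. Combined base = $69300 + $825 = $70125.
Three or more prior convictions of any kind (+35%): $70125 × 1.35 = $94668.75.
Prior failure to appear within five years (+60%): $94668.75 × 1.6 = $151470.
Offense involved a minor victim (+30%): $151470 × 1.3 = $196911.
Documented medical condition requiring ongoing local treatment (−$20500 flat): $196911 − $20500 = $176411.
$176411 is at or above the $5500 minimum.

$176411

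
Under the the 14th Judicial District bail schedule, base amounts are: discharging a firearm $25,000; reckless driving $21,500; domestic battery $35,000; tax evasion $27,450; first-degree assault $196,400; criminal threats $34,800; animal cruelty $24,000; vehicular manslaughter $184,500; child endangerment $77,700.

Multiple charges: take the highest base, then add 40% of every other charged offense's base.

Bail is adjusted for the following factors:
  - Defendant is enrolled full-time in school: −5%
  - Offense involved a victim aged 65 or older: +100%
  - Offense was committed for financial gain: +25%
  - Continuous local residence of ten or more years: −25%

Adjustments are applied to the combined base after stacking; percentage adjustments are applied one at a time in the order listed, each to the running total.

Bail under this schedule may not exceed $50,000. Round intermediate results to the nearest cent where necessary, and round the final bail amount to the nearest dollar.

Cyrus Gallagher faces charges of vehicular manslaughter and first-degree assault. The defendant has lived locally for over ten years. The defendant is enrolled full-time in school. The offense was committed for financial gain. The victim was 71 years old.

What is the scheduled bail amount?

$50,000

Base amounts from the schedule: vehicular manslaughter $184,500; first-degree assault $196,400.
Stacking rule: highest base plus 40% of each additional charge. Highest is first-degree assault at $196,400. Additional: $184,500 × 40% = $73,800. Combined base = $196,400 + $73,800 = $270,200.
Defendant is enrolled full-time in school (−5%): $270,200 × 0.95 = $256,690.
Offense involved a victim aged 65 or older (+100%): $256,690 × 2 = $513,380.
Offense was committed for financial gain (+25%): $513,380 × 1.25 = $641,725.
Continuous local residence of ten or more years (−25%): $641,725 × 0.75 = $481,293.75.
Result $481,293.75 exceeds the maximum of $50,000; bail is capped at $50,000.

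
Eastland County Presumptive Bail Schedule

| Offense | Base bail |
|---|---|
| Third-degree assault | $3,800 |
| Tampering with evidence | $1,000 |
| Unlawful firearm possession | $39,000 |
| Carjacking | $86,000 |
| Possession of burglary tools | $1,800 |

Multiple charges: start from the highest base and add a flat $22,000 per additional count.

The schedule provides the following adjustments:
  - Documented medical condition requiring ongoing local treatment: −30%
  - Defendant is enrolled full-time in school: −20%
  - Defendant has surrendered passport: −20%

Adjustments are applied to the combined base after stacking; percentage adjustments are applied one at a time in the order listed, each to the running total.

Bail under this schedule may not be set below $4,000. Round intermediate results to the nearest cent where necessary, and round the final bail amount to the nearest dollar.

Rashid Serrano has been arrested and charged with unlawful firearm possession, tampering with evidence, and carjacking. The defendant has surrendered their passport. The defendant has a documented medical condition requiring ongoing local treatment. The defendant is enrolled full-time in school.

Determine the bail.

$58,240

Base amounts from the schedule: unlawful firearm possession $39,000; tampering with evidence $1,000; carjacking $86,000.
Stacking rule: highest base plus $22,000 per additional charge. Highest is carjacking at $86,000; 2 additional charges → +$44,000. Combined base = $130,000.
Documented medical condition requiring ongoing local treatment (−30%): $130,000 × 0.7 = $91,000.
Defendant is enrolled full-time in school (−20%): $91,000 × 0.8 = $72,800.
Defendant has surrendered passport (−20%): $72,800 × 0.8 = $58,240.
$58,240 is at or above the $4,000 minimum.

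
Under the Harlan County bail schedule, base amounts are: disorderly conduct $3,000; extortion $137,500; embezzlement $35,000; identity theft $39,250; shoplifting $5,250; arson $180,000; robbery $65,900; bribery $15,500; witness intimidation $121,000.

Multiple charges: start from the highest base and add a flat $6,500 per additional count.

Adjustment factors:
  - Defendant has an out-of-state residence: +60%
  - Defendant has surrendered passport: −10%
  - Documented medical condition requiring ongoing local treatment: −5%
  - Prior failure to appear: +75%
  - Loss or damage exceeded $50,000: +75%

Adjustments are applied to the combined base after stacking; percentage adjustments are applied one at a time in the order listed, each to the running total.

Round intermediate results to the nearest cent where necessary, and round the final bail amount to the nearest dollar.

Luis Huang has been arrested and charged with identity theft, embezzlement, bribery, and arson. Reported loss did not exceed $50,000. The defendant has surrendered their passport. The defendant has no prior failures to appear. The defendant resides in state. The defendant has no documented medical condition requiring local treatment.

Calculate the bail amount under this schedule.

$179,550

Base amounts from the schedule: identity theft $39,250; embezzlement $35,000; bribery $15,500; arson $180,000.
Stacking rule: highest base plus $6,500 per additional charge. Highest is arson at $180,000; 3 additional charges → +$19,500. Combined base = $199,500.
Defendant has surrendered passport (−10%): $199,500 × 0.9 = $179,550.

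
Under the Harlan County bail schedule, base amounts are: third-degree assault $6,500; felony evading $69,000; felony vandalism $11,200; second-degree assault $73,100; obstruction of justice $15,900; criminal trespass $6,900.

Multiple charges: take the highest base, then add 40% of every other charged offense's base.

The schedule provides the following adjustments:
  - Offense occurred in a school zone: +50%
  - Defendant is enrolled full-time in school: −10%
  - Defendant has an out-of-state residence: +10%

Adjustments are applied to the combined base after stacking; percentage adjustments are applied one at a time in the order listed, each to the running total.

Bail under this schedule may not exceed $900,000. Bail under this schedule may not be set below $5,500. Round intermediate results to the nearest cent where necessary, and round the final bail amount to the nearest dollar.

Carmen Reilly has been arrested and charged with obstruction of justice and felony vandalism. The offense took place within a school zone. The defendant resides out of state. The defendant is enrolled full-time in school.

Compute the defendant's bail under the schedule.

$30,264

Base amounts from the schedule: obstruction of justice $15,900; felony vandalism $11,200.
Stacking rule: highest base plus 40% of each additional charge. Highest is obstruction of justice at $15,900. Additional: $11,200 × 40% = $4,480. Combined base = $15,900 + $4,480 = $20,380.
Offense occurred in a school zone (+50%): $20,380 × 1.5 = $30,570.
Defendant is enrolled full-time in school (−10%): $30,570 × 0.9 = $27,513.
Defendant has an out-of-state residence (+10%): $27,513 × 1.1 = $30,264.30.
$30,264.30 is within the $900,000 maximum.
$30,264.30 is at or above the $5,500 minimum.
Rounded to the nearest dollar: $30,264.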